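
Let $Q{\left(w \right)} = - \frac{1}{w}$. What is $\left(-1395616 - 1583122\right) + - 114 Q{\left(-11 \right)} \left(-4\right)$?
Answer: $- \frac{32765662}{11} \approx -2.9787 \cdot 10^{6}$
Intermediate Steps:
$\left(-1395616 - 1583122\right) + - 114 Q{\left(-11 \right)} \left(-4\right) = \left(-1395616 - 1583122\right) + - 114 \left(- \frac{1}{-11}\right) \left(-4\right) = -2978738 + - 114 \left(\left(-1\right) \left(- \frac{1}{11}\right)\right) \left(-4\right) = -2978738 + \left(-114\right) \frac{1}{11} \left(-4\right) = -2978738 - - \frac{456}{11} = -2978738 + \frac{456}{11} = - \frac{32765662}{11}$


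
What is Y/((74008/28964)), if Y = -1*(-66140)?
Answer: 239459870/9251 ≈ 25885.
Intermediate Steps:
Y = 66140
Y/((74008/28964)) = 66140/((74008/28964)) = 66140/((74008*(1/28964))) = 66140/(18502/7241) = 66140*(7241/18502) = 239459870/9251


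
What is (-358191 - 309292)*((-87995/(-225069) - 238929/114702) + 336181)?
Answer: -1930974795834964912387/8605288146 ≈ -2.2439e+11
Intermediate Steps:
(-358191 - 309292)*((-87995/(-225069) - 238929/114702) + 336181) = -667483*((-87995*(-1/225069) - 238929*1/114702) + 336181) = -667483*((87995/225069 - 79643/38234) + 336181) = -667483*(-14560769537/8605288146 + 336181) = -667483*2892919813440889/8605288146 = -1930974795834964912387/8605288146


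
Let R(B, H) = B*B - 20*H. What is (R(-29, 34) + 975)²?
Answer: 1290496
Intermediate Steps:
R(B, H) = B² - 20*H
(R(-29, 34) + 975)² = (((-29)² - 20*34) + 975)² = ((841 - 680) + 975)² = (161 + 975)² = 1136² = 1290496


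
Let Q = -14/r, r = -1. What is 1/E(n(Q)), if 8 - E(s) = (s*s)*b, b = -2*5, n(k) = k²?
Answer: 1/384168 ≈ 2.6030e-6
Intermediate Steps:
Q = 14 (Q = -14/(-1) = -14*(-1) = 14)
b = -10
E(s) = 8 + 10*s² (E(s) = 8 - s*s*(-10) = 8 - s²*(-10) = 8 - (-10)*s² = 8 + 10*s²)
1/E(n(Q)) = 1/(8 + 10*(14²)²) = 1/(8 + 10*196²) = 1/(8 + 10*38416) = 1/(8 + 384160) = 1/384168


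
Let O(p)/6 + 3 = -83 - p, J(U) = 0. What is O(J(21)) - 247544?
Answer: -248060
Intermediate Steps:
O(p) = -516 - 6*p (O(p) = -18 + 6*(-83 - p) = -18 + (-498 - 6*p) = -516 - 6*p)
O(J(21)) - 247544 = (-516 - 6*0) - 247544 = (-516 + 0) - 247544 = -516 - 247544 = -248060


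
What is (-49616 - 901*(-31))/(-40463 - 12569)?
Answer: 21685/53032 ≈ 0.40890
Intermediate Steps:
(-49616 - 901*(-31))/(-40463 - 12569) = (-49616 + 27931)/(-53032) = -21685*(-1/53032) = 21685/53032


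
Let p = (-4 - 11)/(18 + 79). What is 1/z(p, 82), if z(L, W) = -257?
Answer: -1/257 ≈ -0.0038911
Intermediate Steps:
p = -15/97 ≈ -0.15464
1/z(p, 82) = 1/(-257) = -1/257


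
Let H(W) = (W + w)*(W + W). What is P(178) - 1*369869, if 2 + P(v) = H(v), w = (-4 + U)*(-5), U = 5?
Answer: -308283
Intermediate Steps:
w = -5 (w = (-4 + 5)*(-5) = 1*(-5) = -5)
H(W) = 2*W*(-5 + W) (H(W) = (W - 5)*(W + W) = (-5 + W)*(2*W) = 2*W*(-5 + W))
P(v) = -2 + 2*v*(-5 + v)
P(178) - 1*369869 = (-2 + 2*178*(-5 + 178)) - 1*369869 = (-2 + 2*178*173) - 369869 = (-2 + 61588) - 369869 = 61586 - 369869 = -308283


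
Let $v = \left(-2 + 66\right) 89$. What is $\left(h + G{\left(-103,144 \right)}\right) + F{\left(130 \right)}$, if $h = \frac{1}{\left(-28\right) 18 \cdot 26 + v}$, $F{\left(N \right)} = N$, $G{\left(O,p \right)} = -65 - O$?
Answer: $\frac{1244543}{7408} \approx 168.0$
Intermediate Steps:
$v = 5696$ ($v = 64 \cdot 89 = 5696$)
$h = - \frac{1}{7408}$ ($h = \frac{1}{\left(-28\right) 18 \cdot 26 + 5696} = \frac{1}{\left(-504\right) 26 + 5696} = \frac{1}{-13104 + 5696} = \frac{1}{-7408} = - \frac{1}{7408} \approx -0.00013499$)
$\left(h + G{\left(-103,144 \right)}\right) + F{\left(130 \right)} = \left(- \frac{1}{7408} - -38\right) + 130 = \left(- \frac{1}{7408} + \left(-65 + 103\right)\right) + 130 = \left(- \frac{1}{7408} + 38\right) + 130 = \frac{281503}{7408} + 130 = \frac{1244543}{7408}$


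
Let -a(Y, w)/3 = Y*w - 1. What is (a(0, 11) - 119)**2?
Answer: 13456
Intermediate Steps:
a(Y, w) = 3 - 3*Y*w (a(Y, w) = -3*(Y*w - 1) = -3*(-1 + Y*w) = 3 - 3*Y*w)
(a(0, 11) - 119)**2 = ((3 - 3*0*11) - 119)**2 = ((3 + 0) - 119)**2 = (3 - 119)**2 = (-116)**2 = 13456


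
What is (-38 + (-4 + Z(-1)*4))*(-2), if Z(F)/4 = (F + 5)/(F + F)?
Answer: 148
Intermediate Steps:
Z(F) = 2*(5 + F)/F (Z(F) = 4*((F + 5)/(F + F)) = 4*((5 + F)/((2*F))) = 4*((5 + F)*(1/(2*F))) = 4*((5 + F)/(2*F)) = 2*(5 + F)/F)
(-38 + (-4 + Z(-1)*4))*(-2) = (-38 + (-4 + (2 + 10/(-1))*4))*(-2) = (-38 + (-4 + (2 + 10*(-1))*4))*(-2) = (-38 + (-4 + (2 - 10)*4))*(-2) = (-38 + (-4 - 8*4))*(-2) = (-38 + (-4 - 32))*(-2) = (-38 - 36)*(-2) = -74*(-2) = 148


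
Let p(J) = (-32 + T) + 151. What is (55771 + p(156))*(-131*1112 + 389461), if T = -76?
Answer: 13606839246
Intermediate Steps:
p(J) = 43 (p(J) = (-32 - 76) + 151 = -108 + 151 = 43)
(55771 + p(156))*(-131*1112 + 389461) = (55771 + 43)*(-131*1112 + 389461) = 55814*(-145672 + 389461) = 55814*243789 = 13606839246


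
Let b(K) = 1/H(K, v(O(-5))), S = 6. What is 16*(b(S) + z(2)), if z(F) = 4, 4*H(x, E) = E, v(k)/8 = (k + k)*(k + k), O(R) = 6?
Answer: 1153/18 ≈ 64.056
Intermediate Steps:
v(k) = 32*k² (v(k) = 8*((k + k)*(k + k)) = 8*((2*k)*(2*k)) = 8*(4*k²) = 32*k²)
H(x, E) = E/4
b(K) = 1/288 (b(K) = 1/((32*6²)/4) = 1/((32*36)/4) = 1/((¼)*1152) = 1/288)
16*(b(S) + z(2)) = 16*(1/288 + 4) = 16*(1153/288) = 1153/18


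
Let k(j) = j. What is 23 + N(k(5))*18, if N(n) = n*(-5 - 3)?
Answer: -697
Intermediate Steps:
N(n) = -8*n (N(n) = n*(-8) = -8*n)
23 + N(k(5))*18 = 23 - 8*5*18 = 23 - 40*18 = 23 - 720 = -697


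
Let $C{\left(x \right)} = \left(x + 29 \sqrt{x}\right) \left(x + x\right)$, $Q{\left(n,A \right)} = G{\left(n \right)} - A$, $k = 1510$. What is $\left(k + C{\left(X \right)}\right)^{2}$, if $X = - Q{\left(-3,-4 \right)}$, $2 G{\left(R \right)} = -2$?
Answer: $2243956 - 531744 i \sqrt{3} \approx 2.244 \cdot 10^{6} - 9.2101 \cdot 10^{5} i$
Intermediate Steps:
$G{\left(R \right)} = -1$ ($G{\left(R \right)} = \frac{1}{2} \left(-2\right) = -1$)
$Q{\left(n,A \right)} = -1 - A$
$X = -3$ ($X = - (-1 - -4) = - (-1 + 4) = \left(-1\right) 3 = -3$)
$C{\left(x \right)} = 2 x \left(x + 29 \sqrt{x}\right)$ ($C{\left(x \right)} = \left(x + 29 \sqrt{x}\right) 2 x = 2 x \left(x + 29 \sqrt{x}\right)$)
$\left(k + C{\left(X \right)}\right)^{2} = \left(1510 + \left(2 \left(-3\right)^{2} + 58 \left(-3\right)^{\frac{3}{2}}\right)\right)^{2} = \left(1510 + \left(2 \cdot 9 + 58 \left(- 3 i \sqrt{3}\right)\right)\right)^{2} = \left(1510 + \left(18 - 174 i \sqrt{3}\right)\right)^{2} = \left(1528 - 174 i \sqrt{3}\right)^{2}$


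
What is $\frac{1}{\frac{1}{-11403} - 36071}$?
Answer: $- \frac{11403}{411317614} \approx -2.7723 \cdot 10^{-5}$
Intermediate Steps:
$\frac{1}{\frac{1}{-11403} - 36071} = \frac{1}{- \frac{1}{11403} - 36071} = \frac{1}{- \frac{411317614}{11403}} = - \frac{11403}{411317614}$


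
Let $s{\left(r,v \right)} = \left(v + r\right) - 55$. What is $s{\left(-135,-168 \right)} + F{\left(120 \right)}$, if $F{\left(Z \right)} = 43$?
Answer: $-315$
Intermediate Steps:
$s{\left(r,v \right)} = -55 + r + v$ ($s{\left(r,v \right)} = \left(r + v\right) - 55 = -55 + r + v$)
$s{\left(-135,-168 \right)} + F{\left(120 \right)} = \left(-55 - 135 - 168\right) + 43 = -358 + 43 = -315$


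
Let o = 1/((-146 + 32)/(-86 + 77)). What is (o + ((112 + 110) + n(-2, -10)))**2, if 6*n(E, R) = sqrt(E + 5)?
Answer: 53412631/1083 + 2813*sqrt(3)/38 ≈ 49447.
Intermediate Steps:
n(E, R) = sqrt(5 + E)/6 (n(E, R) = sqrt(E + 5)/6 = sqrt(5 + E)/6)
o = 3/38 (o = 1/(-114/(-9)) = 1/(-114*(-1/9)) = 1/(38/3) = 3/38 ≈ 0.078947)
(o + ((112 + 110) + n(-2, -10)))**2 = (3/38 + ((112 + 110) + sqrt(5 - 2)/6))**2 = (3/38 + (222 + sqrt(3)/6))**2 = (8439/38 + sqrt(3)/6)**2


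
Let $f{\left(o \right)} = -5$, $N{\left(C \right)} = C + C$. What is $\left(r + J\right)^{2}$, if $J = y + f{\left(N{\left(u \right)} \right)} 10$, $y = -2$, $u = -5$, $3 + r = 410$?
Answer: $126025$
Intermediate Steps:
$r = 407$ ($r = -3 + 410 = 407$)
$N{\left(C \right)} = 2 C$
$J = -52$ ($J = -2 - 50 = -52$)
$\left(r + J\right)^{2} = \left(407 - 52\right)^{2} = 355^{2} = 126025$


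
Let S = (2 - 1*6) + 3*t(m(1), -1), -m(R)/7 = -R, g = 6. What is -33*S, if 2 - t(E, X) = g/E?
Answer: 132/7 ≈ 18.857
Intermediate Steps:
m(R) = 7*R (m(R) = -(-7)*R = 7*R)
t(E, X) = 2 - 6/E
S = -4/7 (S = (2 - 1*6) + 3*(2 - 6/(7*1)) = (2 - 6) + 3*(2 - 6/7) = -4 + 3*(2 - 6*1/7) = -4 + 3*(2 - 6/7) = -4 + 3*(8/7) = -4 + 24/7 = -4/7 ≈ -0.57143)
-33*S = -33*(-4/7) = 132/7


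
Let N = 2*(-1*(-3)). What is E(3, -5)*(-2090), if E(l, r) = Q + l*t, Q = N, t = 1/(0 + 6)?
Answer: -13585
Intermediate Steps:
t = ⅙ (t = 1/6 = ⅙ ≈ 0.16667)
N = 6 (N = 2*3 = 6)
Q = 6
E(l, r) = 6 + l/6 (E(l, r) = 6 + l*(⅙) = 6 + l/6)
E(3, -5)*(-2090) = (6 + (⅙)*3)*(-2090) = (6 + ½)*(-2090) = (13/2)*(-2090) = -13585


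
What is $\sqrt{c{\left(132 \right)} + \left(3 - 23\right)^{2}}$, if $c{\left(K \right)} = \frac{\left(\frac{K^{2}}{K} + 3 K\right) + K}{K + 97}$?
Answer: $\frac{2 \sqrt{5281885}}{229} \approx 20.072$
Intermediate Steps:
$c{\left(K \right)} = \frac{5 K}{97 + K}$ ($c{\left(K \right)} = \frac{\left(K + 3 K\right) + K}{97 + K} = \frac{4 K + K}{97 + K} = \frac{5 K}{97 + K}$)
$\sqrt{c{\left(132 \right)} + \left(3 - 23\right)^{2}} = \sqrt{5 \cdot 132 \frac{1}{97 + 132} + \left(3 - 23\right)^{2}} = \sqrt{5 \cdot 132 \cdot \frac{1}{229} + \left(-20\right)^{2}} = \sqrt{5 \cdot 132 \cdot \frac{1}{229} + 400} = \sqrt{\frac{660}{229} + 400} = \sqrt{\frac{92260}{229}} = \frac{2 \sqrt{5281885}}{229}$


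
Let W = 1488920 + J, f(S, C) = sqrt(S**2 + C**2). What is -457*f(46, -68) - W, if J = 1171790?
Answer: -2660710 - 914*sqrt(1685) ≈ -2.6982e+6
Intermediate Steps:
f(S, C) = sqrt(C**2 + S**2)
W = 2660710 (W = 1488920 + 1171790 = 2660710)
-457*f(46, -68) - W = -457*sqrt((-68)**2 + 46**2) - 1*2660710 = -457*sqrt(4624 + 2116) - 2660710 = -914*sqrt(1685) - 2660710 = -2660710 - 914*sqrt(1685)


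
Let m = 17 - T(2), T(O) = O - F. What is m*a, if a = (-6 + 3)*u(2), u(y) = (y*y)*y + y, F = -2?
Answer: -390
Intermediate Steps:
T(O) = 2 + O (T(O) = O - 1*(-2) = O + 2 = 2 + O)
u(y) = y + y³ (u(y) = y²*y + y = y³ + y = y + y³)
m = 13 (m = 17 - (2 + 2) = 17 - 1*4 = 17 - 4 = 13)
a = -30 (a = (-6 + 3)*(2 + 2³) = -3*(2 + 8) = -3*10 = -30)
m*a = 13*(-30) = -390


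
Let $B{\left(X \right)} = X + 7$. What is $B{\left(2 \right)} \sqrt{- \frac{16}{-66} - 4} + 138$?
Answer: $138 + \frac{6 i \sqrt{1023}}{11} \approx 138.0 + 17.446 i$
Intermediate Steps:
$B{\left(X \right)} = 7 + X$
$B{\left(2 \right)} \sqrt{- \frac{16}{-66} - 4} + 138 = \left(7 + 2\right) \sqrt{- \frac{16}{-66} - 4} + 138 = 9 \sqrt{\left(-16\right) \left(- \frac{1}{66}\right) - 4} + 138 = 9 \sqrt{\frac{8}{33} - 4} + 138 = 9 \sqrt{- \frac{124}{33}} + 138 = 9 \frac{2 i \sqrt{1023}}{33} + 138 = \frac{6 i \sqrt{1023}}{11} + 138 = 138 + \frac{6 i \sqrt{1023}}{11}$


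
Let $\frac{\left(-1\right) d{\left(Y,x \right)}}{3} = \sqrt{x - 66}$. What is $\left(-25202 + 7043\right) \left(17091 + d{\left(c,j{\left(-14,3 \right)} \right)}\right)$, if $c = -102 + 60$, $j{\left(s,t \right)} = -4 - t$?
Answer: $-310355469 + 54477 i \sqrt{73} \approx -3.1036 \cdot 10^{8} + 4.6545 \cdot 10^{5} i$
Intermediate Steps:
$c = -42$
$d{\left(Y,x \right)} = - 3 \sqrt{-66 + x}$ ($d{\left(Y,x \right)} = - 3 \sqrt{x - 66} = - 3 \sqrt{-66 + x}$)
$\left(-25202 + 7043\right) \left(17091 + d{\left(c,j{\left(-14,3 \right)} \right)}\right) = \left(-25202 + 7043\right) \left(17091 - 3 \sqrt{-66 - 7}\right) = - 18159 \left(17091 - 3 \sqrt{-66 - 7}\right) = - 18159 \left(17091 - 3 \sqrt{-73}\right) = - 18159 \left(17091 - 3 i \sqrt{73}\right) = -310355469 + 54477 i \sqrt{73}$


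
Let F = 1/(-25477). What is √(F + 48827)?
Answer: √31692508483006/25477 ≈ 220.97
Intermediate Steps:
F = -1/25477 ≈ -3.9251e-5
√(F + 48827) = √(-1/25477 + 48827) = √(1243965478/25477) = √31692508483006/25477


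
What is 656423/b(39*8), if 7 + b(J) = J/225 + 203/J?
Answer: -1706699800/12903 ≈ -1.3227e+5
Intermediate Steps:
b(J) = -7 + 203/J + J/225 (b(J) = -7 + (J/225 + 203/J) = -7 + (203/J + J/225) = -7 + 203/J + J/225)
656423/b(39*8) = 656423/(-7 + 203/((39*8)) + (39*8)/225) = 656423/(-7 + 203/312 + (1/225)*312) = 656423/(-7 + 203*(1/312) + 104/75) = 656423/(-7 + 203/312 + 104/75) = 656423/(-12903/2600) = 656423*(-2600/12903) = -1706699800/12903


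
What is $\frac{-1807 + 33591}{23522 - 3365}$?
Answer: $\frac{31784}{20157} \approx 1.5768$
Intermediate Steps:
$\frac{-1807 + 33591}{23522 - 3365} = \frac{31784}{20157}$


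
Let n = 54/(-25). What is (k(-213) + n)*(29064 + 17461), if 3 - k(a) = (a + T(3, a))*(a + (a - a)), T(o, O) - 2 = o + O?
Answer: -4171997244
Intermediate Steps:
T(o, O) = 2 + O + o (T(o, O) = 2 + (o + O) = 2 + (O + o) = 2 + O + o)
k(a) = 3 - a*(5 + 2*a) (k(a) = 3 - (a + (2 + a + 3))*(a + (a - a)) = 3 - (a + (5 + a))*(a + 0) = 3 - (5 + 2*a)*a = 3 - a*(5 + 2*a))
n = -54/25 (n = 54*(-1/25) = -54/25 ≈ -2.1600)
(k(-213) + n)*(29064 + 17461) = ((3 - 1*(-213)² - 1*(-213)*(5 - 213)) - 54/25)*(29064 + 17461) = ((3 - 1*45369 - 1*(-213)*(-208)) - 54/25)*46525 = ((3 - 45369 - 44304) - 54/25)*46525 = (-89670 - 54/25)*46525 = -2241804/25*46525 = -4171997244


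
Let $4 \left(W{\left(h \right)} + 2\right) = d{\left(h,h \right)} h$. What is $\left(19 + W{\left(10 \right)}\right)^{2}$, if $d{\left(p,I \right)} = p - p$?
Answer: $289$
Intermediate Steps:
$d{\left(p,I \right)} = 0$
$W{\left(h \right)} = -2$ ($W{\left(h \right)} = -2 + \frac{0 h}{4} = -2 + \frac{1}{4} \cdot 0 = -2 + 0 = -2$)
$\left(19 + W{\left(10 \right)}\right)^{2} = \left(19 - 2\right)^{2} = 17^{2} = 289$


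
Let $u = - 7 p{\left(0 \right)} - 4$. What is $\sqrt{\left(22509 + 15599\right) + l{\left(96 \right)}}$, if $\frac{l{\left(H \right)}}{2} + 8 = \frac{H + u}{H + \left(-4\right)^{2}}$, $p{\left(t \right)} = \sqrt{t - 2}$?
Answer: $\frac{\sqrt{29865416 - 98 i \sqrt{2}}}{28} \approx 195.18 - 0.00045286 i$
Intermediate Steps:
$p{\left(t \right)} = \sqrt{-2 + t}$
$u = -4 - 7 i \sqrt{2}$ ($u = - 7 \sqrt{-2 + 0} - 4 = - 7 \sqrt{-2} - 4 = - 7 i \sqrt{2} - 4 = -4 - 7 i \sqrt{2} \approx -4.0 - 9.8995 i$)
$l{\left(H \right)} = -16 + \frac{2 \left(-4 + H - 7 i \sqrt{2}\right)}{16 + H}$ ($l{\left(H \right)} = -16 + 2 \frac{H - \left(4 + 7 i \sqrt{2}\right)}{H + \left(-4\right)^{2}} = -16 + 2 \frac{-4 + H - 7 i \sqrt{2}}{H + 16} = -16 + 2 \frac{-4 + H - 7 i \sqrt{2}}{16 + H} = -16 + \frac{2 \left(-4 + H - 7 i \sqrt{2}\right)}{16 + H}$)
$\sqrt{\left(22509 + 15599\right) + l{\left(96 \right)}} = \sqrt{\left(22509 + 15599\right) + \frac{2 \left(-132 - 672 - 7 i \sqrt{2}\right)}{16 + 96}} = \sqrt{38108 + \frac{2 \left(-132 - 672 - 7 i \sqrt{2}\right)}{112}} = \sqrt{38108 + 2 \cdot \frac{1}{112} \left(-804 - 7 i \sqrt{2}\right)} = \sqrt{38108 - \left(\frac{201}{14} + \frac{i \sqrt{2}}{8}\right)} = \sqrt{\frac{533311}{14} - \frac{i \sqrt{2}}{8}}$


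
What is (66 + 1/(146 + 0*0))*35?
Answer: 337295/146 ≈ 2310.2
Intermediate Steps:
(66 + 1/(146 + 0*0))*35 = (66 + 1/(146 + 0))*35 = (66 + 1/146)*35 = (9637/146)*35 = 337295/146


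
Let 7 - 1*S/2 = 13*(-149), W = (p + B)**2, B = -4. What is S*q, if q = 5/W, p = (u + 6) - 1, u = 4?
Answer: 3888/5 ≈ 777.60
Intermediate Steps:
p = 9 (p = (4 + 6) - 1 = 10 - 1 = 9)
W = 25 (W = (9 - 4)**2 = 5**2 = 25)
S = 3888 (S = 14 - 26*(-149) = 14 - 2*(-1937) = 14 + 3874 = 3888)
q = 1/5 (q = 5/25 = 5*(1/25) = 1/5 ≈ 0.20000)
S*q = 3888*(1/5) = 3888/5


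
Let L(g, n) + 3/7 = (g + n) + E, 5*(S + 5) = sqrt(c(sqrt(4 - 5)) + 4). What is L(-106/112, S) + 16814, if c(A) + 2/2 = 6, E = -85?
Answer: 668929/40 ≈ 16723.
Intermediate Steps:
c(A) = 5 (c(A) = -1 + 6 = 5)
S = -22/5 (S = -5 + sqrt(5 + 4)/5 = -5 + sqrt(9)/5 = -5 + (1/5)*3 = -5 + 3/5 = -22/5 ≈ -4.4000)
L(g, n) = -598/7 + g + n (L(g, n) = -3/7 + ((g + n) - 85) = -3/7 + (-85 + g + n) = -598/7 + g + n)
L(-106/112, S) + 16814 = (-598/7 - 106/112 - 22/5) + 16814 = (-598/7 - 106*1/112 - 22/5) + 16814 = (-598/7 - 53/56 - 22/5) + 16814 = -3631/40 + 16814 = 668929/40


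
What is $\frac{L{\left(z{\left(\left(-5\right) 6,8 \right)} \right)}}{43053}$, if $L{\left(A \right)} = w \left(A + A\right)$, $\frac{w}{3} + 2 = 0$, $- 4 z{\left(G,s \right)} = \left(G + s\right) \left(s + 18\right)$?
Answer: $- \frac{572}{14351} \approx -0.039858$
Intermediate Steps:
$z{\left(G,s \right)} = - \frac{\left(18 + s\right) \left(G + s\right)}{4}$ ($z{\left(G,s \right)} = - \frac{\left(G + s\right) \left(s + 18\right)}{4} = - \frac{\left(G + s\right) \left(18 + s\right)}{4} = - \frac{\left(18 + s\right) \left(G + s\right)}{4}$)
$w = -6$ ($w = -6 + 3 \cdot 0 = -6 + 0 = -6$)
$L{\left(A \right)} = - 12 A$ ($L{\left(A \right)} = - 6 \left(A + A\right) = - 6 \cdot 2 A = - 12 A$)
$\frac{L{\left(z{\left(\left(-5\right) 6,8 \right)} \right)}}{43053} = \frac{\left(-12\right) \left(- \frac{9 \left(\left(-5\right) 6\right)}{2} - 36 - \frac{8^{2}}{4} - \frac{1}{4} \left(\left(-5\right) 6\right) 8\right)}{43053} = - 12 \left(\left(- \frac{9}{2}\right) \left(-30\right) - 36 - 16 - \left(- \frac{15}{2}\right) 8\right) \frac{1}{43053} = - 12 \left(135 - 36 - 16 + 60\right) \frac{1}{43053} = \left(-12\right) 143 \cdot \frac{1}{43053} = \left(-1716\right) \frac{1}{43053} = - \frac{572}{14351}$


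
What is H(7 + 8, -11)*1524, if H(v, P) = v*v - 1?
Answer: 341376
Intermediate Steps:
H(v, P) = -1 + v² (H(v, P) = v² - 1 = -1 + v²)
H(7 + 8, -11)*1524 = (-1 + (7 + 8)²)*1524 = (-1 + 15²)*1524 = (-1 + 225)*1524 = 224*1524 = 341376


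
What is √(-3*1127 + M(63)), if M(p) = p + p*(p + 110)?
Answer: 19*√21 ≈ 87.069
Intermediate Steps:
M(p) = p + p*(110 + p)
√(-3*1127 + M(63)) = √(-3*1127 + 63*(111 + 63)) = √(-3381 + 63*174) = √(-3381 + 10962) = √7581 = 19*√21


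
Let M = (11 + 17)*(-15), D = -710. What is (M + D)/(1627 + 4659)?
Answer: -565/3143 ≈ -0.17976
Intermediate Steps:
M = -420 (M = 28*(-15) = -420)
(M + D)/(1627 + 4659) = (-420 - 710)/(1627 + 4659) = -1130/6286 = -1130*1/6286 = -565/3143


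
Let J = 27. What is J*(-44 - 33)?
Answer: -2079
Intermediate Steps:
J*(-44 - 33) = 27*(-44 - 33) = 27*(-77) = -2079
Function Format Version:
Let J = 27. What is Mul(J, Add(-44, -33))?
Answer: -2079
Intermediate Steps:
Mul(J, Add(-44, -33)) = Mul(27, Add(-44, -33)) = Mul(27, -77) = -2079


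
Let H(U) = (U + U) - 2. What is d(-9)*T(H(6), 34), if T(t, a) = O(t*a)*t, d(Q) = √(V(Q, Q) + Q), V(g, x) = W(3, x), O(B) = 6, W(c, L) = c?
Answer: 60*I*√6 ≈ 146.97*I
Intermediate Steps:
V(g, x) = 3
H(U) = -2 + 2*U (H(U) = 2*U - 2 = -2 + 2*U)
d(Q) = √(3 + Q)
T(t, a) = 6*t
d(-9)*T(H(6), 34) = √(3 - 9)*(6*(-2 + 2*6)) = √(-6)*(6*(-2 + 12)) = (I*√6)*(6*10) = (I*√6)*60 = 60*I*√6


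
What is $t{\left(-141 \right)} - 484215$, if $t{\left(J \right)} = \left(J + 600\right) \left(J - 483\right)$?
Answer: $-770631$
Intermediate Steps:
$t{\left(J \right)} = \left(-483 + J\right) \left(600 + J\right)$ ($t{\left(J \right)} = \left(600 + J\right) \left(-483 + J\right) = \left(-483 + J\right) \left(600 + J\right)$)
$t{\left(-141 \right)} - 484215 = \left(-289800 + \left(-141\right)^{2} + 117 \left(-141\right)\right) - 484215 = \left(-289800 + 19881 - 16497\right) - 484215 = -286416 - 484215 = -770631$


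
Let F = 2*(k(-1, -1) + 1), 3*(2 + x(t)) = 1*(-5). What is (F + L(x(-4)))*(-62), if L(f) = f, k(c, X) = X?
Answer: 682/3 ≈ 227.33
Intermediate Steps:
x(t) = -11/3 (x(t) = -2 + (1*(-5))/3 = -2 + (⅓)*(-5) = -2 - 5/3 = -11/3)
F = 0 (F = 2*(-1 + 1) = 2*0 = 0)
(F + L(x(-4)))*(-62) = (0 - 11/3)*(-62) = -11/3*(-62) = 682/3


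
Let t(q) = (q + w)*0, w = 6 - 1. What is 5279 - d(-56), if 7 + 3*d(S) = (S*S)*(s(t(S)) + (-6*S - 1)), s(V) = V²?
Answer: -1034716/3 ≈ -3.4491e+5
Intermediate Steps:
w = 5
t(q) = 0 (t(q) = (q + 5)*0 = (5 + q)*0 = 0)
d(S) = -7/3 + S²*(-1 - 6*S)/3 (d(S) = -7/3 + ((S*S)*(0² + (-6*S - 1)))/3 = -7/3 + (S²*(0 + (-1 - 6*S)))/3 = -7/3 + (S²*(-1 - 6*S))/3 = -7/3 + S²*(-1 - 6*S)/3)
5279 - d(-56) = 5279 - (-7/3 - 2*(-56)³ - ⅓*(-56)²) = 5279 - (-7/3 - 2*(-175616) - ⅓*3136) = 5279 - (-7/3 + 351232 - 3136/3) = 5279 - 1*1050553/3 = 5279 - 1050553/3 = -1034716/3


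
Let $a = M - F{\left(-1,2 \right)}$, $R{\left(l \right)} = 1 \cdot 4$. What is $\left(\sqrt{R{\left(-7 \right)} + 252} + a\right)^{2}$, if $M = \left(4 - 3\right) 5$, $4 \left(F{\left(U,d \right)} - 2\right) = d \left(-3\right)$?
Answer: $\frac{1681}{4} \approx 420.25$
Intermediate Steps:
$R{\left(l \right)} = 4$
$F{\left(U,d \right)} = 2 - \frac{3 d}{4}$ ($F{\left(U,d \right)} = 2 + \frac{d \left(-3\right)}{4} = 2 + \frac{\left(-3\right) d}{4} = 2 - \frac{3 d}{4}$)
$M = 5$ ($M = 1 \cdot 5 = 5$)
$a = \frac{9}{2}$ ($a = 5 - \left(2 - \frac{3}{2}\right) = 5 - \frac{1}{2} = \frac{9}{2} \approx 4.5$)
$\left(\sqrt{R{\left(-7 \right)} + 252} + a\right)^{2} = \left(\sqrt{4 + 252} + \frac{9}{2}\right)^{2} = \left(\sqrt{256} + \frac{9}{2}\right)^{2} = \left(16 + \frac{9}{2}\right)^{2} = \left(\frac{41}{2}\right)^{2} = \frac{1681}{4}$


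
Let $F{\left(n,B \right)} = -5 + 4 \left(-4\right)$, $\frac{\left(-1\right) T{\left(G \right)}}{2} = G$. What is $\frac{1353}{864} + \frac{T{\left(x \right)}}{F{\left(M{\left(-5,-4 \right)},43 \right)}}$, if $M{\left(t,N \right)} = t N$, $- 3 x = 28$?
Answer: $\frac{65}{96} \approx 0.67708$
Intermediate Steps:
$x = - \frac{28}{3}$ ($x = \left(- \frac{1}{3}\right) 28 = - \frac{28}{3} \approx -9.3333$)
$T{\left(G \right)} = - 2 G$
$M{\left(t,N \right)} = N t$
$F{\left(n,B \right)} = -21$ ($F{\left(n,B \right)} = -5 - 16 = -21$)
$\frac{1353}{864} + \frac{T{\left(x \right)}}{F{\left(M{\left(-5,-4 \right)},43 \right)}} = \frac{1353}{864} + \frac{\left(-2\right) \left(- \frac{28}{3}\right)}{-21} = 1353 \cdot \frac{1}{864} + \frac{56}{3} \left(- \frac{1}{21}\right) = \frac{451}{288} - \frac{8}{9} = \frac{65}{96}$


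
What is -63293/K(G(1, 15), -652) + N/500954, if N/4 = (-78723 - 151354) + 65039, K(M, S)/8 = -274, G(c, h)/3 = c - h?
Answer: 15129914169/549045584 ≈ 27.557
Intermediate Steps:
G(c, h) = -3*h + 3*c (G(c, h) = 3*(c - h) = -3*h + 3*c)
K(M, S) = -2192 (K(M, S) = 8*(-274) = -2192)
N = -660152 (N = 4*((-78723 - 151354) + 65039) = 4*(-230077 + 65039) = 4*(-165038) = -660152)
-63293/K(G(1, 15), -652) + N/500954 = -63293/(-2192) - 660152/500954 = -63293*(-1/2192) - 660152*1/500954 = 63293/2192 - 330076/250477 = 15129914169/549045584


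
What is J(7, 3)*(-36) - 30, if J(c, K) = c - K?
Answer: -174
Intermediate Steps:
J(7, 3)*(-36) - 30 = (7 - 1*3)*(-36) - 30 = (7 - 3)*(-36) - 30 = 4*(-36) - 30 = -144 - 30 = -174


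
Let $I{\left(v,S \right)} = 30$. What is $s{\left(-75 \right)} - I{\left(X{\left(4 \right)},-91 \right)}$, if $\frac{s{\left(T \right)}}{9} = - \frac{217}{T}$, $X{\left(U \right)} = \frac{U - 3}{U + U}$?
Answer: $- \frac{99}{25} \approx -3.96$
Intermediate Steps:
$X{\left(U \right)} = \frac{-3 + U}{2 U}$
$s{\left(T \right)} = - \frac{1953}{T}$ ($s{\left(T \right)} = 9 \left(- \frac{217}{T}\right) = - \frac{1953}{T}$)
$s{\left(-75 \right)} - I{\left(X{\left(4 \right)},-91 \right)} = - \frac{1953}{-75} - 30 = \left(-1953\right) \left(- \frac{1}{75}\right) - 30 = \frac{651}{25} - 30 = - \frac{99}{25}$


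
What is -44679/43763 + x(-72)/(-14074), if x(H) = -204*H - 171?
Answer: -1264119717/615920462 ≈ -2.0524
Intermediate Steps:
x(H) = -171 - 204*H
-44679/43763 + x(-72)/(-14074) = -44679/43763 + (-171 - 204*(-72))/(-14074) = -44679*1/43763 + (-171 + 14688)*(-1/14074) = -44679/43763 + 14517*(-1/14074) = -44679/43763 - 14517/14074 = -1264119717/615920462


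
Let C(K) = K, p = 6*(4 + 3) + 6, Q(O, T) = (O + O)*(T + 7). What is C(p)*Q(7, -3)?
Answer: 2688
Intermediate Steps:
Q(O, T) = 2*O*(7 + T) (Q(O, T) = (2*O)*(7 + T) = 2*O*(7 + T))
p = 48 (p = 6*7 + 6 = 42 + 6 = 48)
C(p)*Q(7, -3) = 48*(2*7*(7 - 3)) = 48*(2*7*4) = 48*56 = 2688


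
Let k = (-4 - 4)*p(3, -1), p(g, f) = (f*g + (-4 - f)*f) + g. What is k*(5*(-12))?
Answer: 1440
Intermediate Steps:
p(g, f) = g + f*g + f*(-4 - f) (p(g, f) = (f*g + f*(-4 - f)) + g = g + f*g + f*(-4 - f))
k = -24 (k = (-4 - 4)*(3 - 1*(-1)² - 4*(-1) - 1*3) = -8*(3 - 1*1 + 4 - 3) = -8*(3 - 1 + 4 - 3) = -8*3 = -24)
k*(5*(-12)) = -120*(-12) = -24*(-60) = 1440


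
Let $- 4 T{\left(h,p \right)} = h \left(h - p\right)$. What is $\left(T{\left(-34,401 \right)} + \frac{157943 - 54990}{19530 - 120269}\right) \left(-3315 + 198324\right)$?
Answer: $- \frac{145315014682299}{201478} \approx -7.2125 \cdot 10^{8}$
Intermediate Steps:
$T{\left(h,p \right)} = - \frac{h \left(h - p\right)}{4}$
$\left(T{\left(-34,401 \right)} + \frac{157943 - 54990}{19530 - 120269}\right) \left(-3315 + 198324\right) = \left(\frac{1}{4} \left(-34\right) \left(401 - -34\right) + \frac{157943 - 54990}{19530 - 120269}\right) \left(-3315 + 198324\right) = \left(\frac{1}{4} \left(-34\right) \left(401 + 34\right) + \frac{102953}{-100739}\right) 195009 = \left(\frac{1}{4} \left(-34\right) 435 + 102953 \left(- \frac{1}{100739}\right)\right) 195009 = \left(- \frac{7395}{2} - \frac{102953}{100739}\right) 195009 = \left(- \frac{745170811}{201478}\right) 195009 = - \frac{145315014682299}{201478}$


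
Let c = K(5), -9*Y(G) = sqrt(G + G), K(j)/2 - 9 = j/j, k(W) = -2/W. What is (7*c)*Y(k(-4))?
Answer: -140/9 ≈ -15.556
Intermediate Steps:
K(j) = 20 (K(j) = 18 + 2*(j/j) = 18 + 2*1 = 18 + 2 = 20)
Y(G) = -sqrt(2)*sqrt(G)/9 (Y(G) = -sqrt(G + G)/9 = -sqrt(2)*sqrt(G)/9)
c = 20
(7*c)*Y(k(-4)) = (7*20)*(-sqrt(2)*sqrt(-2/(-4))/9) = 140*(-sqrt(2)*sqrt(-2*(-1/4))/9) = 140*(-sqrt(2)*sqrt(1/2)/9) = 140*(-sqrt(2)*sqrt(2)/2/9) = 140*(-1/9) = -140/9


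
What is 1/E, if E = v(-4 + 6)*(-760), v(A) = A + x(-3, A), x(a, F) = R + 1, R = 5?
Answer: -1/6080 ≈ -0.00016447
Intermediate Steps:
x(a, F) = 6 (x(a, F) = 5 + 1 = 6)
v(A) = 6 + A (v(A) = A + 6 = 6 + A)
E = -6080 (E = (6 + (-4 + 6))*(-760) = (6 + 2)*(-760) = 8*(-760) = -6080)
1/E = 1/(-6080) = -1/6080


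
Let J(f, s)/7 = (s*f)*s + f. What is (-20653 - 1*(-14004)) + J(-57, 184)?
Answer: -13515592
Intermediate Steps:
J(f, s) = 7*f + 7*f*s**2 (J(f, s) = 7*((s*f)*s + f) = 7*((f*s)*s + f) = 7*(f*s**2 + f) = 7*(f + f*s**2) = 7*f + 7*f*s**2)
(-20653 - 1*(-14004)) + J(-57, 184) = (-20653 - 1*(-14004)) + 7*(-57)*(1 + 184**2) = (-20653 + 14004) + 7*(-57)*(1 + 33856) = -6649 + 7*(-57)*33857 = -6649 - 13508943 = -13515592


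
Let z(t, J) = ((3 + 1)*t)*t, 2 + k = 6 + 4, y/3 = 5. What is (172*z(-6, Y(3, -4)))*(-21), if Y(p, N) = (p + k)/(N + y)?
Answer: -520128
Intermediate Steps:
y = 15 (y = 3*5 = 15)
k = 8 (k = -2 + (6 + 4) = -2 + 10 = 8)
Y(p, N) = (8 + p)/(15 + N) (Y(p, N) = (p + 8)/(N + 15) = (8 + p)/(15 + N))
z(t, J) = 4*t² (z(t, J) = (4*t)*t = 4*t²)
(172*z(-6, Y(3, -4)))*(-21) = (172*(4*(-6)²))*(-21) = (172*(4*36))*(-21) = (172*144)*(-21) = 24768*(-21) = -520128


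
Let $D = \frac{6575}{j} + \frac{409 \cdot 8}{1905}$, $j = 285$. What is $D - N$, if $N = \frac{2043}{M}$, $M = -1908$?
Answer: $\frac{198421181}{7673340} \approx 25.859$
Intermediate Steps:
$N = - \frac{227}{212}$ ($N = \frac{2043}{-1908} = 2043 \left(- \frac{1}{1908}\right) = - \frac{227}{212} \approx -1.0708$)
$D = \frac{897193}{36195}$ ($D = \frac{6575}{285} + \frac{409 \cdot 8}{1905} = 6575 \cdot \frac{1}{285} + 3272 \cdot \frac{1}{1905} = \frac{1315}{57} + \frac{3272}{1905} = \frac{897193}{36195} \approx 24.788$)
$D - N = \frac{897193}{36195} - - \frac{227}{212} = \frac{897193}{36195} + \frac{227}{212} = \frac{198421181}{7673340}$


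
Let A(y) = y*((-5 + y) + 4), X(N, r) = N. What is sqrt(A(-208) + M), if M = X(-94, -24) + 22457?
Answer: 3*sqrt(7315) ≈ 256.58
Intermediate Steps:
M = 22363 (M = -94 + 22457 = 22363)
A(y) = y*(-1 + y)
sqrt(A(-208) + M) = sqrt(-208*(-1 - 208) + 22363) = sqrt(-208*(-209) + 22363) = sqrt(43472 + 22363) = sqrt(65835) = 3*sqrt(7315)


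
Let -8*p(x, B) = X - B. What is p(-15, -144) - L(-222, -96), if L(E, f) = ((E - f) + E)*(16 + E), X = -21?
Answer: -573627/8 ≈ -71703.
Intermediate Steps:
p(x, B) = 21/8 + B/8 (p(x, B) = -(-21 - B)/8 = 21/8 + B/8)
L(E, f) = (16 + E)*(-f + 2*E) (L(E, f) = (-f + 2*E)*(16 + E) = (16 + E)*(-f + 2*E))
p(-15, -144) - L(-222, -96) = (21/8 + (⅛)*(-144)) - (-16*(-96) + 2*(-222)² + 32*(-222) - 1*(-222)*(-96)) = (21/8 - 18) - (1536 + 2*49284 - 7104 - 21312) = -123/8 - (1536 + 98568 - 7104 - 21312) = -123/8 - 1*71688 = -123/8 - 71688 = -573627/8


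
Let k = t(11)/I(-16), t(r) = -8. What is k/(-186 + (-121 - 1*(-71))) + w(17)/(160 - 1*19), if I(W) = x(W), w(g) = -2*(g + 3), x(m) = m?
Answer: -19021/66552 ≈ -0.28581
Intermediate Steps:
w(g) = -6 - 2*g (w(g) = -2*(3 + g) = -6 - 2*g)
I(W) = W
k = ½ (k = -8/(-16) = -8*(-1/16) = ½ ≈ 0.50000)
k/(-186 + (-121 - 1*(-71))) + w(17)/(160 - 1*19) = 1/(2*(-186 + (-121 - 1*(-71)))) + (-6 - 2*17)/(160 - 1*19) = 1/(2*(-186 + (-121 + 71))) + (-6 - 34)/(160 - 19) = 1/(2*(-186 - 50)) - 40/141 = (½)/(-236) - 40*1/141 = (½)*(-1/236) - 40/141 = -1/472 - 40/141 = -19021/66552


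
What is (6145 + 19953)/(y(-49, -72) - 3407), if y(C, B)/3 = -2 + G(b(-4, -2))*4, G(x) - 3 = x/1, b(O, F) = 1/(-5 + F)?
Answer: -182686/23651 ≈ -7.7242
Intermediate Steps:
G(x) = 3 + x (G(x) = 3 + x/1 = 3 + x*1 = 3 + x)
y(C, B) = 198/7 (y(C, B) = 3*(-2 + (3 + 1/(-5 - 2))*4) = 3*(-2 + (3 + 1/(-7))*4) = 3*(-2 + (3 - ⅐)*4) = 3*(-2 + (20/7)*4) = 3*(-2 + 80/7) = 3*(66/7) = 198/7)
(6145 + 19953)/(y(-49, -72) - 3407) = (6145 + 19953)/(198/7 - 3407) = 26098/(-23651/7) = 26098*(-7/23651) = -182686/23651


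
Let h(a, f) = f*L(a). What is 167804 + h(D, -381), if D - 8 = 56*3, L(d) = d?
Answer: 100748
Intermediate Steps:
D = 176 (D = 8 + 56*3 = 8 + 168 = 176)
h(a, f) = a*f (h(a, f) = f*a = a*f)
167804 + h(D, -381) = 167804 + 176*(-381) = 167804 - 67056 = 100748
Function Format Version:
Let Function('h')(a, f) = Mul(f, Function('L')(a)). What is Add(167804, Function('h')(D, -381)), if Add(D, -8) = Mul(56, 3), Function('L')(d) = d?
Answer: 100748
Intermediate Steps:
D = 176 (D = Add(8, Mul(56, 3)) = Add(8, 168) = 176)
Function('h')(a, f) = Mul(a, f) (Function('h')(a, f) = Mul(f, a) = Mul(a, f))
Add(167804, Function('h')(D, -381)) = Add(167804, Mul(176, -381)) = Add(167804, -67056) = 100748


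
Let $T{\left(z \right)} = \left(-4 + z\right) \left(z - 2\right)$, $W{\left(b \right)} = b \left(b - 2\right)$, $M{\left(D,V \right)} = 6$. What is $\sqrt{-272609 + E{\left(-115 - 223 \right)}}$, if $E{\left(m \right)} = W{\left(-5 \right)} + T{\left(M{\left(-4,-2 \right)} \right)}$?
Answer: $i \sqrt{272566} \approx 522.08 i$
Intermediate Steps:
$W{\left(b \right)} = b \left(-2 + b\right)$
$T{\left(z \right)} = \left(-4 + z\right) \left(-2 + z\right)$
$E{\left(m \right)} = 43$ ($E{\left(m \right)} = - 5 \left(-2 - 5\right) + \left(8 + 6^{2} - 36\right) = \left(-5\right) \left(-7\right) + \left(8 + 36 - 36\right) = 35 + 8 = 43$)
$\sqrt{-272609 + E{\left(-115 - 223 \right)}} = \sqrt{-272609 + 43} = \sqrt{-272566} = i \sqrt{272566}$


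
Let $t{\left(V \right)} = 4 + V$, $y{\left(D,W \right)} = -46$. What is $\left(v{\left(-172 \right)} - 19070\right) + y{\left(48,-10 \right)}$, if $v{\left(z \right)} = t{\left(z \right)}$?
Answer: $-19284$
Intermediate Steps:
$v{\left(z \right)} = 4 + z$
$\left(v{\left(-172 \right)} - 19070\right) + y{\left(48,-10 \right)} = \left(\left(4 - 172\right) - 19070\right) - 46 = \left(-168 - 19070\right) - 46 = -19238 - 46 = -19284$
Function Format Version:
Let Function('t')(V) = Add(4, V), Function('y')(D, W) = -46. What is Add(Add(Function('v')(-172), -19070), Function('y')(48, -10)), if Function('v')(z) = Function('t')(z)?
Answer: -19284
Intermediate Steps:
Function('v')(z) = Add(4, z)
Add(Add(Function('v')(-172), -19070), Function('y')(48, -10)) = Add(Add(Add(4, -172), -19070), -46) = Add(Add(-168, -19070), -46) = Add(-19238, -46) = -19284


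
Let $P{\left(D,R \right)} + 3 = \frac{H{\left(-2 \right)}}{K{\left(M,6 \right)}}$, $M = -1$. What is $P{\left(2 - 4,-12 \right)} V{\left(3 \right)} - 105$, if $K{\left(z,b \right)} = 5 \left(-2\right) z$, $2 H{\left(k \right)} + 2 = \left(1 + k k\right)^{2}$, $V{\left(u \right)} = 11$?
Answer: $- \frac{2507}{20} \approx -125.35$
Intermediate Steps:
$H{\left(k \right)} = -1 + \frac{\left(1 + k^{2}\right)^{2}}{2}$ ($H{\left(k \right)} = -1 + \frac{\left(1 + k k\right)^{2}}{2} = -1 + \frac{\left(1 + k^{2}\right)^{2}}{2}$)
$K{\left(z,b \right)} = - 10 z$
$P{\left(D,R \right)} = - \frac{37}{20}$ ($P{\left(D,R \right)} = -3 + \frac{-1 + \frac{\left(1 + \left(-2\right)^{2}\right)^{2}}{2}}{\left(-10\right) \left(-1\right)} = -3 + \frac{-1 + \frac{\left(1 + 4\right)^{2}}{2}}{10} = -3 + \left(-1 + \frac{5^{2}}{2}\right) \frac{1}{10} = -3 + \left(-1 + \frac{1}{2} \cdot 25\right) \frac{1}{10} = -3 + \left(-1 + \frac{25}{2}\right) \frac{1}{10} = -3 + \frac{23}{2} \cdot \frac{1}{10} = -3 + \frac{23}{20} = - \frac{37}{20}$)
$P{\left(2 - 4,-12 \right)} V{\left(3 \right)} - 105 = \left(- \frac{37}{20}\right) 11 - 105 = - \frac{407}{20} - 105 = - \frac{2507}{20}$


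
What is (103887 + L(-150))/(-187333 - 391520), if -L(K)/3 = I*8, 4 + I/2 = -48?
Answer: -35461/192951 ≈ -0.18378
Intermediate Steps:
I = -104 (I = -8 + 2*(-48) = -8 - 96 = -104)
L(K) = 2496 (L(K) = -(-312)*8 = -3*(-832) = 2496)
(103887 + L(-150))/(-187333 - 391520) = (103887 + 2496)/(-187333 - 391520) = 106383/(-578853) = 106383*(-1/578853) = -35461/192951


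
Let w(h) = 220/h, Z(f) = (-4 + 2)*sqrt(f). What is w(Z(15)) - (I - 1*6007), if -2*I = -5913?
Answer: 6101/2 - 22*sqrt(15)/3 ≈ 3022.1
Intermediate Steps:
I = 5913/2 (I = -1/2*(-5913) = 5913/2 ≈ 2956.5)
Z(f) = -2*sqrt(f)
w(Z(15)) - (I - 1*6007) = 220/((-2*sqrt(15))) - (5913/2 - 1*6007) = 220*(-sqrt(15)/30) - (5913/2 - 6007) = -22*sqrt(15)/3 - 1*(-6101/2) = -22*sqrt(15)/3 + 6101/2 = 6101/2 - 22*sqrt(15)/3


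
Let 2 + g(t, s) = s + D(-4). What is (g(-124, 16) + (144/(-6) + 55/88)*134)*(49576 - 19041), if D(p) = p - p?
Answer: -380863055/4 ≈ -9.5216e+7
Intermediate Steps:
D(p) = 0
g(t, s) = -2 + s (g(t, s) = -2 + (s + 0) = -2 + s)
(g(-124, 16) + (144/(-6) + 55/88)*134)*(49576 - 19041) = ((-2 + 16) + (144/(-6) + 55/88)*134)*(49576 - 19041) = (14 + (144*(-1/6) + 55*(1/88))*134)*30535 = (14 + (-24 + 5/8)*134)*30535 = (14 - 187/8*134)*30535 = (14 - 12529/4)*30535 = -12473/4*30535 = -380863055/4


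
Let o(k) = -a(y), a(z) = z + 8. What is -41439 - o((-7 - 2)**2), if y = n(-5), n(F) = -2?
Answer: -41433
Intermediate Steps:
y = -2
a(z) = 8 + z
o(k) = -6 (o(k) = -(8 - 2) = -1*6 = -6)
-41439 - o((-7 - 2)**2) = -41439 - 1*(-6) = -41439 + 6 = -41433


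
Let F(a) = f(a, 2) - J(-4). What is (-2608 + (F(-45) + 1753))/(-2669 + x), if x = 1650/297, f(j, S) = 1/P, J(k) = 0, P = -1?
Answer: 7704/23971 ≈ 0.32139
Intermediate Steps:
f(j, S) = -1 (f(j, S) = 1/(-1) = 1*(-1) = -1)
F(a) = -1 (F(a) = -1 - 1*0 = -1 + 0 = -1)
x = 50/9 (x = 1650*(1/297) = 50/9 ≈ 5.5556)
(-2608 + (F(-45) + 1753))/(-2669 + x) = (-2608 + (-1 + 1753))/(-2669 + 50/9) = (-2608 + 1752)/(-23971/9) = -856*(-9/23971) = 7704/23971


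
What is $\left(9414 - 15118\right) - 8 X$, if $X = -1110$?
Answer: $3176$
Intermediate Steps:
$\left(9414 - 15118\right) - 8 X = \left(9414 - 15118\right) - 8 \left(-1110\right) = -5704 - -8880 = -5704 + 8880 = 3176$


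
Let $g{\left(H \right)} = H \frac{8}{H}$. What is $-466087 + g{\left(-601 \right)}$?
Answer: $-466079$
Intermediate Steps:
$g{\left(H \right)} = 8$
$-466087 + g{\left(-601 \right)} = -466087 + 8 = -466079$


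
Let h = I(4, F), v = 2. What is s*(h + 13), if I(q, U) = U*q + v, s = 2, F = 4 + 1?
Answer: 70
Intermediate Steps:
F = 5
I(q, U) = 2 + U*q (I(q, U) = U*q + 2 = 2 + U*q)
h = 22 (h = 2 + 5*4 = 2 + 20 = 22)
s*(h + 13) = 2*(22 + 13) = 2*35 = 70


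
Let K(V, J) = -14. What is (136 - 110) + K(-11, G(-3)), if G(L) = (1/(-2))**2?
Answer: 12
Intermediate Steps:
G(L) = 1/4 (G(L) = (-1/2)**2 = 1/4)
(136 - 110) + K(-11, G(-3)) = (136 - 110) - 14 = 26 - 14 = 12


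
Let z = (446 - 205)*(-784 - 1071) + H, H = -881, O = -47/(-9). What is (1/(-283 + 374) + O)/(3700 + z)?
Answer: -2143/181914642 ≈ -1.1780e-5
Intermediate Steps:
O = 47/9 (O = -1/9*(-47) = 47/9 ≈ 5.2222)
z = -447936 (z = (446 - 205)*(-784 - 1071) - 881 = 241*(-1855) - 881 = -447055 - 881 = -447936)
(1/(-283 + 374) + O)/(3700 + z) = (1/(-283 + 374) + 47/9)/(3700 - 447936) = (1/91 + 47/9)/(-444236) = (1/91 + 47/9)*(-1/444236) = (4286/819)*(-1/444236) = -2143/181914642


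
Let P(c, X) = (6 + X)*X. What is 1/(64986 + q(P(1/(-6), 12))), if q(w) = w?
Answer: 1/65202 ≈ 1.5337e-5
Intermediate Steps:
P(c, X) = X*(6 + X)
1/(64986 + q(P(1/(-6), 12))) = 1/(64986 + 12*(6 + 12)) = 1/(64986 + 12*18) = 1/(64986 + 216) = 1/65202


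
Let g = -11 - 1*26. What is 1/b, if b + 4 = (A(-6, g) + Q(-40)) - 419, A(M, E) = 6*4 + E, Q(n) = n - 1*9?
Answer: -1/485 ≈ -0.0020619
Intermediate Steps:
Q(n) = -9 + n (Q(n) = n - 9 = -9 + n)
g = -37 (g = -11 - 26 = -37)
A(M, E) = 24 + E
b = -485 (b = -4 + (((24 - 37) + (-9 - 40)) - 419) = -4 + ((-13 - 49) - 419) = -4 + (-62 - 419) = -4 - 481 = -485)
1/b = 1/(-485) = -1/485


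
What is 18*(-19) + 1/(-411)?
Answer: -140563/411 ≈ -342.00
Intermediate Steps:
18*(-19) + 1/(-411) = -342 - 1/411 = -140563/411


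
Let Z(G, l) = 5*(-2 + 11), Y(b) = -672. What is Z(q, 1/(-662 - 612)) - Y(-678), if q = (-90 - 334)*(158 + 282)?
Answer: 717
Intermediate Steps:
q = -186560 (q = -424*440 = -186560)
Z(G, l) = 45 (Z(G, l) = 5*9 = 45)
Z(q, 1/(-662 - 612)) - Y(-678) = 45 - 1*(-672) = 45 + 672 = 717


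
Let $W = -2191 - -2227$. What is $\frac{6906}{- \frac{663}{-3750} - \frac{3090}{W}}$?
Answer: $- \frac{6474375}{80303} \approx -80.624$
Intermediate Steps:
$W = 36$ ($W = -2191 + 2227 = 36$)
$\frac{6906}{- \frac{663}{-3750} - \frac{3090}{W}} = \frac{6906}{- \frac{663}{-3750} - \frac{3090}{36}} = \frac{6906}{\left(-663\right) \left(- \frac{1}{3750}\right) - \frac{515}{6}} = \frac{6906}{\frac{221}{1250} - \frac{515}{6}} = \frac{6906}{- \frac{160606}{1875}} = 6906 \left(- \frac{1875}{160606}\right) = - \frac{6474375}{80303}$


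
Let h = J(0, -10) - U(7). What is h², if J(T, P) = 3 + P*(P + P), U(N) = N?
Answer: 38416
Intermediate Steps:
J(T, P) = 3 + 2*P² (J(T, P) = 3 + P*(2*P) = 3 + 2*P²)
h = 196 (h = (3 + 2*(-10)²) - 1*7 = (3 + 2*100) - 7 = (3 + 200) - 7 = 203 - 7 = 196)
h² = 196² = 38416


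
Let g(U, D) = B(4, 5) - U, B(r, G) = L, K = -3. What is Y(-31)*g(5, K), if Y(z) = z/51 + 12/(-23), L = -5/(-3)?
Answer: 13250/3519 ≈ 3.7653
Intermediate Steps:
L = 5/3 (L = -5*(-1/3) = 5/3 ≈ 1.6667)
B(r, G) = 5/3
Y(z) = -12/23 + z/51 (Y(z) = z*(1/51) + 12*(-1/23) = z/51 - 12/23 = -12/23 + z/51)
g(U, D) = 5/3 - U
Y(-31)*g(5, K) = (-12/23 + (1/51)*(-31))*(5/3 - 1*5) = (-12/23 - 31/51)*(5/3 - 5) = -1325/1173*(-10/3) = 13250/3519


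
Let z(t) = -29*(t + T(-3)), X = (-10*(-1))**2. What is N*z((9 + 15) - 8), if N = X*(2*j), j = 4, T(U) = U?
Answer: -301600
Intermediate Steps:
X = 100 (X = 10**2 = 100)
N = 800 (N = 100*(2*4) = 100*8 = 800)
z(t) = 87 - 29*t (z(t) = -29*(t - 3) = -29*(-3 + t) = 87 - 29*t)
N*z((9 + 15) - 8) = 800*(87 - 29*((9 + 15) - 8)) = 800*(87 - 29*(24 - 8)) = 800*(87 - 29*16) = 800*(87 - 464) = 800*(-377) = -301600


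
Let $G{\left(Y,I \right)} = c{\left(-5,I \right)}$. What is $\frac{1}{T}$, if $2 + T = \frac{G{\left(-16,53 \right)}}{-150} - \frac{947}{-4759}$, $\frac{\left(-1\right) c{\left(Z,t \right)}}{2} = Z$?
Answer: $- \frac{71385}{133324} \approx -0.53543$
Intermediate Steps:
$c{\left(Z,t \right)} = - 2 Z$
$G{\left(Y,I \right)} = 10$ ($G{\left(Y,I \right)} = \left(-2\right) \left(-5\right) = 10$)
$T = - \frac{133324}{71385}$ ($T = -2 + \left(\frac{10}{-150} - \frac{947}{-4759}\right) = -2 + \left(10 \left(- \frac{1}{150}\right) - - \frac{947}{4759}\right) = -2 + \left(- \frac{1}{15} + \frac{947}{4759}\right) = -2 + \frac{9446}{71385} = - \frac{133324}{71385} \approx -1.8677$)
$\frac{1}{T} = \frac{1}{- \frac{133324}{71385}} = - \frac{71385}{133324}$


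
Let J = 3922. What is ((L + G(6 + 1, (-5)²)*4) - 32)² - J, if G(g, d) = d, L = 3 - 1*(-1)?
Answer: 1262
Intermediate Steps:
L = 4 (L = 3 + 1 = 4)
((L + G(6 + 1, (-5)²)*4) - 32)² - J = ((4 + (-5)²*4) - 32)² - 1*3922 = ((4 + 25*4) - 32)² - 3922 = ((4 + 100) - 32)² - 3922 = (104 - 32)² - 3922 = 72² - 3922 = 5184 - 3922 = 1262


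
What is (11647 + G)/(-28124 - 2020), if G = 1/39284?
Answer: -152513583/394725632 ≈ -0.38638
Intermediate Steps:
G = 1/39284 ≈ 2.5456e-5
(11647 + G)/(-28124 - 2020) = (11647 + 1/39284)/(-28124 - 2020) = (457540749/39284)/(-30144) = (457540749/39284)*(-1/30144) = -152513583/394725632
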